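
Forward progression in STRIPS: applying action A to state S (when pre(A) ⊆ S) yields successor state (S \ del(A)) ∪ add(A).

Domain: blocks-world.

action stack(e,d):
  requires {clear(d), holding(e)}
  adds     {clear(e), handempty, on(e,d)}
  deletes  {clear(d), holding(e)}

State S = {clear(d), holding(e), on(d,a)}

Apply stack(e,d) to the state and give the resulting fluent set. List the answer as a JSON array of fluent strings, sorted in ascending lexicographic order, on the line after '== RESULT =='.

Progress:
  pre ⊆ S: {clear(d), holding(e)} ⊆ S  — applicable
  S \ del = {on(d,a)}
  ∪ add   = {clear(e), handempty, on(d,a), on(e,d)}

== RESULT ==
["clear(e)", "handempty", "on(d,a)", "on(e,d)"]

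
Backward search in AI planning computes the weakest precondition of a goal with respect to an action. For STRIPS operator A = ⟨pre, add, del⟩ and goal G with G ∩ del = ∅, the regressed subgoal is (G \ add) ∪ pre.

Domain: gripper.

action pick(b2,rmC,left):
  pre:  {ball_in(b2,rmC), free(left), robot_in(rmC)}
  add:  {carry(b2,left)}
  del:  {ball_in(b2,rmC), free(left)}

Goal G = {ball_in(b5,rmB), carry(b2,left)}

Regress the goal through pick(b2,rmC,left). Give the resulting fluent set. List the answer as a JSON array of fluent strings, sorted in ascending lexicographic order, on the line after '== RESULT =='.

Compute (G \ add) ∪ pre:
  G ∩ del = {}  (empty — regression defined)
  G \ add = {ball_in(b5,rmB), carry(b2,left)} \ {carry(b2,left)} = {ball_in(b5,rmB)}
  ∪ pre   = {ball_in(b5,rmB)} ∪ {ball_in(b2,rmC), free(left), robot_in(rmC)}
          = {ball_in(b2,rmC), ball_in(b5,rmB), free(left), robot_in(rmC)}

== RESULT ==
["ball_in(b2,rmC)", "ball_in(b5,rmB)", "free(left)", "robot_in(rmC)"]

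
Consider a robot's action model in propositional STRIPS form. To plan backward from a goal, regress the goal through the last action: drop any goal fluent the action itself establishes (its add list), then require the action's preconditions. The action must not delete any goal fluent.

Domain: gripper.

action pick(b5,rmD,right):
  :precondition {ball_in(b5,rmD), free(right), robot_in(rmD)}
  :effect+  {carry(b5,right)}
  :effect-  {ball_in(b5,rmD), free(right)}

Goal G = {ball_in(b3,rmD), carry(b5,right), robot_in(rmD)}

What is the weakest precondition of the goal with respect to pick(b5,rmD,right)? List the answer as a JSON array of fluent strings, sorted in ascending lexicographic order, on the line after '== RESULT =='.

Regress:
  G ∩ del = {}  (empty — regression defined)
  G \ add = {ball_in(b3,rmD), carry(b5,right), robot_in(rmD)} \ {carry(b5,right)} = {ball_in(b3,rmD), robot_in(rmD)}
  ∪ pre   = {ball_in(b3,rmD), robot_in(rmD)} ∪ {ball_in(b5,rmD), free(right), robot_in(rmD)}
          = {ball_in(b3,rmD), ball_in(b5,rmD), free(right), robot_in(rmD)}

== RESULT ==
["ball_in(b3,rmD)", "ball_in(b5,rmD)", "free(right)", "robot_in(rmD)"]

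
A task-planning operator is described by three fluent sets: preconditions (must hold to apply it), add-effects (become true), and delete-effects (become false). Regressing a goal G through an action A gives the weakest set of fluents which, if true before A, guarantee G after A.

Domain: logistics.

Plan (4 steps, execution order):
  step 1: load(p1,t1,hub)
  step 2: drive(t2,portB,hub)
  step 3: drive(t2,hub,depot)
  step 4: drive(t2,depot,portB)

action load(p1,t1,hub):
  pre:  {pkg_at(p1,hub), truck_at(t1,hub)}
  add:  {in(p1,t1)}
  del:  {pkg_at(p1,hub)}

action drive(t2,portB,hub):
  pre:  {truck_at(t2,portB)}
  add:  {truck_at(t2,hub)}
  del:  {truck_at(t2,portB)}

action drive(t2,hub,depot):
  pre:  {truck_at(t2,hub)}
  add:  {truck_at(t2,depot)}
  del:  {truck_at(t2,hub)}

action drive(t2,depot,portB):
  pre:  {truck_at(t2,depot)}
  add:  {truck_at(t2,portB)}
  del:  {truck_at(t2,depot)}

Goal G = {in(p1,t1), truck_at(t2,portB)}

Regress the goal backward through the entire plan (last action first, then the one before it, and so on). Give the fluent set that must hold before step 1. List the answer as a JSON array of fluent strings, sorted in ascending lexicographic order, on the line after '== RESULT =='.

Work backward from the goal:
  through step 4 (drive(t2,depot,portB)): drop {truck_at(t2,portB)}, keep {in(p1,t1)}, require {truck_at(t2,depot)}
    → {in(p1,t1), truck_at(t2,depot)}
  through step 3 (drive(t2,hub,depot)): drop {truck_at(t2,depot)}, keep {in(p1,t1)}, require {truck_at(t2,hub)}
    → {in(p1,t1), truck_at(t2,hub)}
  through step 2 (drive(t2,portB,hub)): drop {truck_at(t2,hub)}, keep {in(p1,t1)}, require {truck_at(t2,portB)}
    → {in(p1,t1), truck_at(t2,portB)}
  through step 1 (load(p1,t1,hub)): drop {in(p1,t1)}, keep {truck_at(t2,portB)}, require {pkg_at(p1,hub), truck_at(t1,hub)}
    → {pkg_at(p1,hub), truck_at(t1,hub), truck_at(t2,portB)}

== RESULT ==
["pkg_at(p1,hub)", "truck_at(t1,hub)", "truck_at(t2,portB)"]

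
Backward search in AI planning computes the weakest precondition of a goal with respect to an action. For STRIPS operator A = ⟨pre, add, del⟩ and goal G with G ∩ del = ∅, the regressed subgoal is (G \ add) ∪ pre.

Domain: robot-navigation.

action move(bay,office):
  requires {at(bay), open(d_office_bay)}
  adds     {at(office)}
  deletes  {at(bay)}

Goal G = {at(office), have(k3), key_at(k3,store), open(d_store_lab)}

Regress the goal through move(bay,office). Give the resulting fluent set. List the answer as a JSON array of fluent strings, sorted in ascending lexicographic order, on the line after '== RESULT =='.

Regress:
  G ∩ del = {}  (empty — regression defined)
  G \ add = {at(office), have(k3), key_at(k3,store), open(d_store_lab)} \ {at(office)} = {have(k3), key_at(k3,store), open(d_store_lab)}
  ∪ pre   = {have(k3), key_at(k3,store), open(d_store_lab)} ∪ {at(bay), open(d_office_bay)}
          = {at(bay), have(k3), key_at(k3,store), open(d_office_bay), open(d_store_lab)}

== RESULT ==
["at(bay)", "have(k3)", "key_at(k3,store)", "open(d_office_bay)", "open(d_store_lab)"]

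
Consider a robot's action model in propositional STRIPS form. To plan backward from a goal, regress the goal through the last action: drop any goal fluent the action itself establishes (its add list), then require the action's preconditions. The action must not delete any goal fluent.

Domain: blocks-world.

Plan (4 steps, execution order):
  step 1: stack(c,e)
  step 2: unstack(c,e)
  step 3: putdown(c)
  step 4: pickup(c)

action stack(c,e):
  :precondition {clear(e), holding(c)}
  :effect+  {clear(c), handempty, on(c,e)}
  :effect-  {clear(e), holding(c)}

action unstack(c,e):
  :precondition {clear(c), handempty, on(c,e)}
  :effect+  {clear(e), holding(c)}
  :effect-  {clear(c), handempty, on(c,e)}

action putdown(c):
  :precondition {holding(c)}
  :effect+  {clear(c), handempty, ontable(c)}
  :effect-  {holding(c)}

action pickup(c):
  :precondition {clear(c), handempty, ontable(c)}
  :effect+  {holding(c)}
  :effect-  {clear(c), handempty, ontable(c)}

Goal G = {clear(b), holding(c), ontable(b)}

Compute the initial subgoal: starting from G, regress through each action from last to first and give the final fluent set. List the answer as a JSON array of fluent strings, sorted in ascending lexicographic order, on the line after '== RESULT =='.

Regress step by step:
  through step 4 (pickup(c)): drop {holding(c)}, keep {clear(b), ontable(b)}, require {clear(c), handempty, ontable(c)}
    → {clear(b), clear(c), handempty, ontable(b), ontable(c)}
  through step 3 (putdown(c)): drop {clear(c), handempty, ontable(c)}, keep {clear(b), ontable(b)}, require {holding(c)}
    → {clear(b), holding(c), ontable(b)}
  through step 2 (unstack(c,e)): drop {holding(c)}, keep {clear(b), ontable(b)}, require {clear(c), handempty, on(c,e)}
    → {clear(b), clear(c), handempty, on(c,e), ontable(b)}
  through step 1 (stack(c,e)): drop {clear(c), handempty, on(c,e)}, keep {clear(b), ontable(b)}, require {clear(e), holding(c)}
    → {clear(b), clear(e), holding(c), ontable(b)}

== RESULT ==
["clear(b)", "clear(e)", "holding(c)", "ontable(b)"]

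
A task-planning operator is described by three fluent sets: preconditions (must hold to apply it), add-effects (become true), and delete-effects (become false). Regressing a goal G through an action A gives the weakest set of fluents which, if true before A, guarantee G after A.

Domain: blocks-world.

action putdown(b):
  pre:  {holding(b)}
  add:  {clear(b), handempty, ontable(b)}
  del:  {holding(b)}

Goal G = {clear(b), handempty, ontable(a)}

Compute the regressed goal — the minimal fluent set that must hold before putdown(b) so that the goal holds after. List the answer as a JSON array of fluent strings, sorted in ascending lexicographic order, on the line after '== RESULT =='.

Compute (G \ add) ∪ pre:
  G ∩ del = {}  (empty — regression defined)
  G \ add = {clear(b), handempty, ontable(a)} \ {clear(b), handempty, ontable(b)} = {ontable(a)}
  ∪ pre   = {ontable(a)} ∪ {holding(b)}
          = {holding(b), ontable(a)}

== RESULT ==
["holding(b)", "ontable(a)"]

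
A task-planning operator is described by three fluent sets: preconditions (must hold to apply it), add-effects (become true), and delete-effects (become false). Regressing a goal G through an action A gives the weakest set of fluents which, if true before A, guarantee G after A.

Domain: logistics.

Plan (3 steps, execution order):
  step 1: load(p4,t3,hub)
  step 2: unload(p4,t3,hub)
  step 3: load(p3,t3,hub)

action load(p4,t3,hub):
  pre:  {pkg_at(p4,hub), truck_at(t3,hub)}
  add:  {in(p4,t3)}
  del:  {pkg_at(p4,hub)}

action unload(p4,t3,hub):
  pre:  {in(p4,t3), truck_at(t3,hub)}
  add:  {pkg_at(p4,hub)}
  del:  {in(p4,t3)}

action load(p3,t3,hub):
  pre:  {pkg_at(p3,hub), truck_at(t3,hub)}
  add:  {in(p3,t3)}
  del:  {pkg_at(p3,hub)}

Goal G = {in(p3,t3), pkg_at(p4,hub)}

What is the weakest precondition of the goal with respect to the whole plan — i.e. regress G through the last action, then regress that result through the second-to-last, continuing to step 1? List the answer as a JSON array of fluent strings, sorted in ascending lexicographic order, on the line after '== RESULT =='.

Work backward from the goal:
  through step 3 (load(p3,t3,hub)): drop {in(p3,t3)}, keep {pkg_at(p4,hub)}, require {pkg_at(p3,hub), truck_at(t3,hub)}
    → {pkg_at(p3,hub), pkg_at(p4,hub), truck_at(t3,hub)}
  through step 2 (unload(p4,t3,hub)): drop {pkg_at(p4,hub)}, keep {pkg_at(p3,hub), truck_at(t3,hub)}, require {in(p4,t3), truck_at(t3,hub)}
    → {in(p4,t3), pkg_at(p3,hub), truck_at(t3,hub)}
  through step 1 (load(p4,t3,hub)): drop {in(p4,t3)}, keep {pkg_at(p3,hub), truck_at(t3,hub)}, require {pkg_at(p4,hub), truck_at(t3,hub)}
    → {pkg_at(p3,hub), pkg_at(p4,hub), truck_at(t3,hub)}

== RESULT ==
["pkg_at(p3,hub)", "pkg_at(p4,hub)", "truck_at(t3,hub)"]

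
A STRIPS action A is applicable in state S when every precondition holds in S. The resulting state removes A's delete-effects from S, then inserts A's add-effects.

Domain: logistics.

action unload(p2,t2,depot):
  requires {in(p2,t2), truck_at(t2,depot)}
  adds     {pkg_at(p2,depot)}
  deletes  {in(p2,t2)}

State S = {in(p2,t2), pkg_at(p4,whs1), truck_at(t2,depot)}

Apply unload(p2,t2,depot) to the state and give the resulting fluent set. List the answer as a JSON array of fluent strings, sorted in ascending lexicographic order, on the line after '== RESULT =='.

Compute (S \ del) ∪ add:
  pre ⊆ S: {in(p2,t2), truck_at(t2,depot)} ⊆ S  — applicable
  S \ del = {pkg_at(p4,whs1), truck_at(t2,depot)}
  ∪ add   = {pkg_at(p2,depot), pkg_at(p4,whs1), truck_at(t2,depot)}

== RESULT ==
["pkg_at(p2,depot)", "pkg_at(p4,whs1)", "truck_at(t2,depot)"]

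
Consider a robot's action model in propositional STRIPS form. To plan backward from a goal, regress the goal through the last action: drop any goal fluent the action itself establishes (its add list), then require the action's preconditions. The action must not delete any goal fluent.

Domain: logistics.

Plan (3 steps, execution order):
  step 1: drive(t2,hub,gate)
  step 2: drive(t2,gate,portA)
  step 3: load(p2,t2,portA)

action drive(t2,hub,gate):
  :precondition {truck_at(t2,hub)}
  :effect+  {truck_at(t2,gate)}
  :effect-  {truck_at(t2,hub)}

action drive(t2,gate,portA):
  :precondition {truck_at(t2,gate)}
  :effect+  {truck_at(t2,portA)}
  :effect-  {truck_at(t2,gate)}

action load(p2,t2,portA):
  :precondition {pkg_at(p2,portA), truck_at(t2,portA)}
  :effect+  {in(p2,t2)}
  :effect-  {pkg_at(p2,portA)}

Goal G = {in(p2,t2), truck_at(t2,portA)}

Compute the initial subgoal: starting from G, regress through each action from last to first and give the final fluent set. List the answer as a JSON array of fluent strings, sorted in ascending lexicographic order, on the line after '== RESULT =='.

Regress step by step:
  through step 3 (load(p2,t2,portA)): drop {in(p2,t2)}, keep {truck_at(t2,portA)}, require {pkg_at(p2,portA), truck_at(t2,portA)}
    → {pkg_at(p2,portA), truck_at(t2,portA)}
  through step 2 (drive(t2,gate,portA)): drop {truck_at(t2,portA)}, keep {pkg_at(p2,portA)}, require {truck_at(t2,gate)}
    → {pkg_at(p2,portA), truck_at(t2,gate)}
  through step 1 (drive(t2,hub,gate)): drop {truck_at(t2,gate)}, keep {pkg_at(p2,portA)}, require {truck_at(t2,hub)}
    → {pkg_at(p2,portA), truck_at(t2,hub)}

== RESULT ==
["pkg_at(p2,portA)", "truck_at(t2,hub)"]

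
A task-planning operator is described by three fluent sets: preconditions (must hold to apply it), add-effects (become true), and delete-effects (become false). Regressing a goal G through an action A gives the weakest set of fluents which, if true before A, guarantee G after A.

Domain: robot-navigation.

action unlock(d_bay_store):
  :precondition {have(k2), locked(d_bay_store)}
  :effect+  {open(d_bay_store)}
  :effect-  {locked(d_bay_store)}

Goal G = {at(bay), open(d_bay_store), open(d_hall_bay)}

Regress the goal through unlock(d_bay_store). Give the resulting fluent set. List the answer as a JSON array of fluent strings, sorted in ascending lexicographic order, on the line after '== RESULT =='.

Regress:
  G ∩ del = {}  (empty — regression defined)
  G \ add = {at(bay), open(d_bay_store), open(d_hall_bay)} \ {open(d_bay_store)} = {at(bay), open(d_hall_bay)}
  ∪ pre   = {at(bay), open(d_hall_bay)} ∪ {have(k2), locked(d_bay_store)}
          = {at(bay), have(k2), locked(d_bay_store), open(d_hall_bay)}

== RESULT ==
["at(bay)", "have(k2)", "locked(d_bay_store)", "open(d_hall_bay)"]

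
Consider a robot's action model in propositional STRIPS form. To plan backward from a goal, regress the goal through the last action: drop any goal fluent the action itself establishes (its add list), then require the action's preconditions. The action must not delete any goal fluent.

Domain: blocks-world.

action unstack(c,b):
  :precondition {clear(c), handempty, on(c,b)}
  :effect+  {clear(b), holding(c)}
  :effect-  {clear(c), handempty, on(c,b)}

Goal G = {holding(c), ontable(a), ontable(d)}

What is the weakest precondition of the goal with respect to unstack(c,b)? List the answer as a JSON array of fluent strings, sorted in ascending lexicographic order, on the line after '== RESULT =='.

Regress:
  G ∩ del = {}  (empty — regression defined)
  G \ add = {holding(c), ontable(a), ontable(d)} \ {clear(b), holding(c)} = {ontable(a), ontable(d)}
  ∪ pre   = {ontable(a), ontable(d)} ∪ {clear(c), handempty, on(c,b)}
          = {clear(c), handempty, on(c,b), ontable(a), ontable(d)}

== RESULT ==
["clear(c)", "handempty", "on(c,b)", "ontable(a)", "ontable(d)"]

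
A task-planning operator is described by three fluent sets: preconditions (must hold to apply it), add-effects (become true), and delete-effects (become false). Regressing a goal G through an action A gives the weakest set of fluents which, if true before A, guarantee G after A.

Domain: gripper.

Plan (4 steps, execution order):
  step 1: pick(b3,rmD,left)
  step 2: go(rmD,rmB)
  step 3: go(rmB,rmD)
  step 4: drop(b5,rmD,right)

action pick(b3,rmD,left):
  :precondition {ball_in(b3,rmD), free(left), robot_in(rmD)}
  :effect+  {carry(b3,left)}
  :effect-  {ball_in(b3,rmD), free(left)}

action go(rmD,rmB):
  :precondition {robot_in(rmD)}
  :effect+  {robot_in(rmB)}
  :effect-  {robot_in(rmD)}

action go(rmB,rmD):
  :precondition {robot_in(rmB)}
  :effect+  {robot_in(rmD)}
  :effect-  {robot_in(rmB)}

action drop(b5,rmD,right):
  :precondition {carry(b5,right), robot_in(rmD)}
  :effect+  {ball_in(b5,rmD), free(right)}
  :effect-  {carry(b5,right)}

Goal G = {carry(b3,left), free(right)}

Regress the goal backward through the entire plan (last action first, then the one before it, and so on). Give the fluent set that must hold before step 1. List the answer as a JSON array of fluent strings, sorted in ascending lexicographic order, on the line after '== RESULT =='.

Work backward from the goal:
  through step 4 (drop(b5,rmD,right)): drop {free(right)}, keep {carry(b3,left)}, require {carry(b5,right), robot_in(rmD)}
    → {carry(b3,left), carry(b5,right), robot_in(rmD)}
  through step 3 (go(rmB,rmD)): drop {robot_in(rmD)}, keep {carry(b3,left), carry(b5,right)}, require {robot_in(rmB)}
    → {carry(b3,left), carry(b5,right), robot_in(rmB)}
  through step 2 (go(rmD,rmB)): drop {robot_in(rmB)}, keep {carry(b3,left), carry(b5,right)}, require {robot_in(rmD)}
    → {carry(b3,left), carry(b5,right), robot_in(rmD)}
  through step 1 (pick(b3,rmD,left)): drop {carry(b3,left)}, keep {carry(b5,right), robot_in(rmD)}, require {ball_in(b3,rmD), free(left), robot_in(rmD)}
    → {ball_in(b3,rmD), carry(b5,right), free(left), robot_in(rmD)}

== RESULT ==
["ball_in(b3,rmD)", "carry(b5,right)", "free(left)", "robot_in(rmD)"]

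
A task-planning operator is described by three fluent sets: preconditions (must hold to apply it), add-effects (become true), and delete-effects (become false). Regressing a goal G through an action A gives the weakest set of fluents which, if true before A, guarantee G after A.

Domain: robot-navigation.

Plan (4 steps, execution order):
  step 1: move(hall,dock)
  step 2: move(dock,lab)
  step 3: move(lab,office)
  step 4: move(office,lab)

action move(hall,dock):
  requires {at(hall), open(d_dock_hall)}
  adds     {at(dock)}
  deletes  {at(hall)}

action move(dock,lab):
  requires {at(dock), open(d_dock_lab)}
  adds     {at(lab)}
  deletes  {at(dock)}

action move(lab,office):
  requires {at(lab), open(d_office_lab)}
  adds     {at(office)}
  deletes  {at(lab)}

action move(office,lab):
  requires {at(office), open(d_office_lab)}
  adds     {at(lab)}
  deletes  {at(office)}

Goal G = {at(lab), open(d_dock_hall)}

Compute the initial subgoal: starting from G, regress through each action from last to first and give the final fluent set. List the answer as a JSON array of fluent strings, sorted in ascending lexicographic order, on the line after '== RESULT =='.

Regress step by step:
  through step 4 (move(office,lab)): drop {at(lab)}, keep {open(d_dock_hall)}, require {at(office), open(d_office_lab)}
    → {at(office), open(d_dock_hall), open(d_office_lab)}
  through step 3 (move(lab,office)): drop {at(office)}, keep {open(d_dock_hall), open(d_office_lab)}, require {at(lab), open(d_office_lab)}
    → {at(lab), open(d_dock_hall), open(d_office_lab)}
  through step 2 (move(dock,lab)): drop {at(lab)}, keep {open(d_dock_hall), open(d_office_lab)}, require {at(dock), open(d_dock_lab)}
    → {at(dock), open(d_dock_hall), open(d_dock_lab), open(d_office_lab)}
  through step 1 (move(hall,dock)): drop {at(dock)}, keep {open(d_dock_hall), open(d_dock_lab), open(d_office_lab)}, require {at(hall), open(d_dock_hall)}
    → {at(hall), open(d_dock_hall), open(d_dock_lab), open(d_office_lab)}

== RESULT ==
["at(hall)", "open(d_dock_hall)", "open(d_dock_lab)", "open(d_office_lab)"]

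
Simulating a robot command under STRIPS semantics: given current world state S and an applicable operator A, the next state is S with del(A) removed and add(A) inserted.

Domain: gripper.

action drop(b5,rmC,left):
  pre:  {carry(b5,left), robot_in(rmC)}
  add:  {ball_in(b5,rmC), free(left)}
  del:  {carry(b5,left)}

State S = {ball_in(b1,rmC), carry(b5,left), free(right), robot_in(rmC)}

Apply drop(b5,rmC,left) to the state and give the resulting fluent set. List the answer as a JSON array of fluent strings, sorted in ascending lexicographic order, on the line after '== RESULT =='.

Progress:
  pre ⊆ S: {carry(b5,left), robot_in(rmC)} ⊆ S  — applicable
  S \ del = {ball_in(b1,rmC), free(right), robot_in(rmC)}
  ∪ add   = {ball_in(b1,rmC), ball_in(b5,rmC), free(left), free(right), robot_in(rmC)}

== RESULT ==
["ball_in(b1,rmC)", "ball_in(b5,rmC)", "free(left)", "free(right)", "robot_in(rmC)"]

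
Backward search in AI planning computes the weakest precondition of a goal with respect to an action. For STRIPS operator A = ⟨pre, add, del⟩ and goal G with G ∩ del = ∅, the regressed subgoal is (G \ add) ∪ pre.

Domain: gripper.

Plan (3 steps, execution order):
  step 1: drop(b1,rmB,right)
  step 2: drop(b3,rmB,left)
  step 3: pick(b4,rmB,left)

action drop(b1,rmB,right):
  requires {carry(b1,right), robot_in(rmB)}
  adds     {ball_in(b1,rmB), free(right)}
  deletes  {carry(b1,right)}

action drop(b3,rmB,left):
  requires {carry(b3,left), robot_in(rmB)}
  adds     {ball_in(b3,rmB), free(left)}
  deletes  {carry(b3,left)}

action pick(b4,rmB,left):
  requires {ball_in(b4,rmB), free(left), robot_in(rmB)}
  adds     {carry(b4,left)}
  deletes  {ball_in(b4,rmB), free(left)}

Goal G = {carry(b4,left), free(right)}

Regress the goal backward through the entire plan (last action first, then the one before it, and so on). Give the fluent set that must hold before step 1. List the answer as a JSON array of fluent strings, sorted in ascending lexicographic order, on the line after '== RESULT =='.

Work backward from the goal:
  through step 3 (pick(b4,rmB,left)): drop {carry(b4,left)}, keep {free(right)}, require {ball_in(b4,rmB), free(left), robot_in(rmB)}
    → {ball_in(b4,rmB), free(left), free(right), robot_in(rmB)}
  through step 2 (drop(b3,rmB,left)): drop {free(left)}, keep {ball_in(b4,rmB), free(right), robot_in(rmB)}, require {carry(b3,left), robot_in(rmB)}
    → {ball_in(b4,rmB), carry(b3,left), free(right), robot_in(rmB)}
  through step 1 (drop(b1,rmB,right)): drop {free(right)}, keep {ball_in(b4,rmB), carry(b3,left), robot_in(rmB)}, require {carry(b1,right), robot_in(rmB)}
    → {ball_in(b4,rmB), carry(b1,right), carry(b3,left), robot_in(rmB)}

== RESULT ==
["ball_in(b4,rmB)", "carry(b1,right)", "carry(b3,left)", "robot_in(rmB)"]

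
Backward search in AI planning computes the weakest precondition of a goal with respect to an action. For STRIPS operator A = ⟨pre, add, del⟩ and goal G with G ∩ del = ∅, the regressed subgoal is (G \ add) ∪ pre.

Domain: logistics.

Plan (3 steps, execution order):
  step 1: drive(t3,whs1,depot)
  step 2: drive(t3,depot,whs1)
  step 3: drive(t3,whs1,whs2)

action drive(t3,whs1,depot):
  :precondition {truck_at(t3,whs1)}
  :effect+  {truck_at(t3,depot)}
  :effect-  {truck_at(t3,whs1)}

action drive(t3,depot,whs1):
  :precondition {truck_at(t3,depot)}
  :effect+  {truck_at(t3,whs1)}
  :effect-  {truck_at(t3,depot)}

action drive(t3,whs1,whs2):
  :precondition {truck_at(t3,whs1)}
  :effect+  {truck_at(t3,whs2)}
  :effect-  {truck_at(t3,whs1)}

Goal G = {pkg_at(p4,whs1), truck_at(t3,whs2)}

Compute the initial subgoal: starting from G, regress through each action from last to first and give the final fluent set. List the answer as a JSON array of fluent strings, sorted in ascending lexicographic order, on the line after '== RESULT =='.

Regress step by step:
  through step 3 (drive(t3,whs1,whs2)): drop {truck_at(t3,whs2)}, keep {pkg_at(p4,whs1)}, require {truck_at(t3,whs1)}
    → {pkg_at(p4,whs1), truck_at(t3,whs1)}
  through step 2 (drive(t3,depot,whs1)): drop {truck_at(t3,whs1)}, keep {pkg_at(p4,whs1)}, require {truck_at(t3,depot)}
    → {pkg_at(p4,whs1), truck_at(t3,depot)}
  through step 1 (drive(t3,whs1,depot)): drop {truck_at(t3,depot)}, keep {pkg_at(p4,whs1)}, require {truck_at(t3,whs1)}
    → {pkg_at(p4,whs1), truck_at(t3,whs1)}

== RESULT ==
["pkg_at(p4,whs1)", "truck_at(t3,whs1)"]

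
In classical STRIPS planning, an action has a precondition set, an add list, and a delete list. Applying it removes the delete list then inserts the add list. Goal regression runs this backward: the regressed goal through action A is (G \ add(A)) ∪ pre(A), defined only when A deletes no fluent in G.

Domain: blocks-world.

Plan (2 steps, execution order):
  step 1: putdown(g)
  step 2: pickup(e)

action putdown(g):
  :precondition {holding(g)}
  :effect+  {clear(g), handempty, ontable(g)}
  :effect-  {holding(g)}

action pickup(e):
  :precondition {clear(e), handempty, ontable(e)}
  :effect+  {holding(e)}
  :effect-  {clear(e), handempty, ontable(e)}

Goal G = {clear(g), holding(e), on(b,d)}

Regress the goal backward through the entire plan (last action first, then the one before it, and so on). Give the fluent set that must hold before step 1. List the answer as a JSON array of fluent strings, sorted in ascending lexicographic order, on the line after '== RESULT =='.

Work backward from the goal:
  through step 2 (pickup(e)): drop {holding(e)}, keep {clear(g), on(b,d)}, require {clear(e), handempty, ontable(e)}
    → {clear(e), clear(g), handempty, on(b,d), ontable(e)}
  through step 1 (putdown(g)): drop {clear(g), handempty}, keep {clear(e), on(b,d), ontable(e)}, require {holding(g)}
    → {clear(e), holding(g), on(b,d), ontable(e)}

== RESULT ==
["clear(e)", "holding(g)", "on(b,d)", "ontable(e)"]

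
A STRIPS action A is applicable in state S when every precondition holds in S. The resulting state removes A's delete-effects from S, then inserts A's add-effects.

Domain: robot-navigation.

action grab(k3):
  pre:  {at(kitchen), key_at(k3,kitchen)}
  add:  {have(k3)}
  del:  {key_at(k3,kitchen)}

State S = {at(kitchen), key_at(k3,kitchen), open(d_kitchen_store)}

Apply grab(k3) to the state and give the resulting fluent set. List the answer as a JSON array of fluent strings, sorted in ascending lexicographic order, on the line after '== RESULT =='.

Progress:
  pre ⊆ S: {at(kitchen), key_at(k3,kitchen)} ⊆ S  — applicable
  S \ del = {at(kitchen), open(d_kitchen_store)}
  ∪ add   = {at(kitchen), have(k3), open(d_kitchen_store)}

== RESULT ==
["at(kitchen)", "have(k3)", "open(d_kitchen_store)"]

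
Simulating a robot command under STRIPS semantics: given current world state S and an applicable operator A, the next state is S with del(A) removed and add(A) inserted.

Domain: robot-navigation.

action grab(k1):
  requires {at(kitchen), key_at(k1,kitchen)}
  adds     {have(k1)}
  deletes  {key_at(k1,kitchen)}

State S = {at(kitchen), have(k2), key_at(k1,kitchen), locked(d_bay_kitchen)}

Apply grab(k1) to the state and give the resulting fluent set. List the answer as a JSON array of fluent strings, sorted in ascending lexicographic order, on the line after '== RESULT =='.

Compute (S \ del) ∪ add:
  pre ⊆ S: {at(kitchen), key_at(k1,kitchen)} ⊆ S  — applicable
  S \ del = {at(kitchen), have(k2), locked(d_bay_kitchen)}
  ∪ add   = {at(kitchen), have(k1), have(k2), locked(d_bay_kitchen)}

== RESULT ==
["at(kitchen)", "have(k1)", "have(k2)", "locked(d_bay_kitchen)"]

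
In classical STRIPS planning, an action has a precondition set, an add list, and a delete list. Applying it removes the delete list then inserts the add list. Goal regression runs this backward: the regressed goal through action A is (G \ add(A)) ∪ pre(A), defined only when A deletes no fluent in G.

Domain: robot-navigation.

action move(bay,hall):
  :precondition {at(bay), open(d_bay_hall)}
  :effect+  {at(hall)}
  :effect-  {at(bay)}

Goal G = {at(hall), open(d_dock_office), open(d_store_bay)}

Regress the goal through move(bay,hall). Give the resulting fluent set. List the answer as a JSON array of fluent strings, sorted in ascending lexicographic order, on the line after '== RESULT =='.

Compute (G \ add) ∪ pre:
  G ∩ del = {}  (empty — regression defined)
  G \ add = {at(hall), open(d_dock_office), open(d_store_bay)} \ {at(hall)} = {open(d_dock_office), open(d_store_bay)}
  ∪ pre   = {open(d_dock_office), open(d_store_bay)} ∪ {at(bay), open(d_bay_hall)}
          = {at(bay), open(d_bay_hall), open(d_dock_office), open(d_store_bay)}

== RESULT ==
["at(bay)", "open(d_bay_hall)", "open(d_dock_office)", "open(d_store_bay)"]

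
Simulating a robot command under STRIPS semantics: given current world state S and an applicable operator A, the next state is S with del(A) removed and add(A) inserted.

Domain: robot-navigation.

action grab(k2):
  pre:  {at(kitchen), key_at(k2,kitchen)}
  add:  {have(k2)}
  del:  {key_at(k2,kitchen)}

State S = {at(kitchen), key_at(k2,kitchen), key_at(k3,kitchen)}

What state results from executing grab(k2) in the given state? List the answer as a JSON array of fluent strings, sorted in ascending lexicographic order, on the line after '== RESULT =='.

Compute (S \ del) ∪ add:
  pre ⊆ S: {at(kitchen), key_at(k2,kitchen)} ⊆ S  — applicable
  S \ del = {at(kitchen), key_at(k3,kitchen)}
  ∪ add   = {at(kitchen), have(k2), key_at(k3,kitchen)}

== RESULT ==
["at(kitchen)", "have(k2)", "key_at(k3,kitchen)"]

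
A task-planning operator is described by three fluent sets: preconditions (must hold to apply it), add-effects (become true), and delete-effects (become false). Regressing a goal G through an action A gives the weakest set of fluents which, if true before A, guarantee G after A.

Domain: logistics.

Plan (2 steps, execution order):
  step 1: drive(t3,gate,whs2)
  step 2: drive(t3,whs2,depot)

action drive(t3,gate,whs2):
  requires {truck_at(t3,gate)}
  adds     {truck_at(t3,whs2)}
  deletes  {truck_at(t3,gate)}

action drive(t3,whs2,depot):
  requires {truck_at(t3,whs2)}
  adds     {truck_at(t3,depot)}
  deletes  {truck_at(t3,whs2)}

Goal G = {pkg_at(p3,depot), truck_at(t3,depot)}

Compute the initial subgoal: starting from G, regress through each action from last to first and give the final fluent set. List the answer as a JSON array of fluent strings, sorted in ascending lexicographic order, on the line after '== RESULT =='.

Work backward from the goal:
  through step 2 (drive(t3,whs2,depot)): drop {truck_at(t3,depot)}, keep {pkg_at(p3,depot)}, require {truck_at(t3,whs2)}
    → {pkg_at(p3,depot), truck_at(t3,whs2)}
  through step 1 (drive(t3,gate,whs2)): drop {truck_at(t3,whs2)}, keep {pkg_at(p3,depot)}, require {truck_at(t3,gate)}
    → {pkg_at(p3,depot), truck_at(t3,gate)}

== RESULT ==
["pkg_at(p3,depot)", "truck_at(t3,gate)"]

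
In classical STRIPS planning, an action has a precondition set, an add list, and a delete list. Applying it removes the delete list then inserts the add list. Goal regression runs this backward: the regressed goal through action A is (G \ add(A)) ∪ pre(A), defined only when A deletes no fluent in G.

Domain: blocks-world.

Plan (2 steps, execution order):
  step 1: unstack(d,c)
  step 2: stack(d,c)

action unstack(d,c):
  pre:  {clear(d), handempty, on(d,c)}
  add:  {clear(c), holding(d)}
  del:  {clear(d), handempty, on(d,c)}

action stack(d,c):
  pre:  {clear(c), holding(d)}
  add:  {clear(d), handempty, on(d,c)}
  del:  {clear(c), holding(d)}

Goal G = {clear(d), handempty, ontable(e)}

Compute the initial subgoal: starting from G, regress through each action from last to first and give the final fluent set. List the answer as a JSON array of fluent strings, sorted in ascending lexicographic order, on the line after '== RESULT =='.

Work backward from the goal:
  through step 2 (stack(d,c)): drop {clear(d), handempty}, keep {ontable(e)}, require {clear(c), holding(d)}
    → {clear(c), holding(d), ontable(e)}
  through step 1 (unstack(d,c)): drop {clear(c), holding(d)}, keep {ontable(e)}, require {clear(d), handempty, on(d,c)}
    → {clear(d), handempty, on(d,c), ontable(e)}

== RESULT ==
["clear(d)", "handempty", "on(d,c)", "ontable(e)"]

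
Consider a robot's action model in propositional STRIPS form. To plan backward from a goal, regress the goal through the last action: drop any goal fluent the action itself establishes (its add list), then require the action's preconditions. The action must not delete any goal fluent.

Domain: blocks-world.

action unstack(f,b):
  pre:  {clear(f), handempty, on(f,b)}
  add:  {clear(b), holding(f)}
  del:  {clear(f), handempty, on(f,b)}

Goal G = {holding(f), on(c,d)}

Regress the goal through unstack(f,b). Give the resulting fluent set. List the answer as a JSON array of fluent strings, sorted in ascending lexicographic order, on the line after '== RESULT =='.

Compute (G \ add) ∪ pre:
  G ∩ del = {}  (empty — regression defined)
  G \ add = {holding(f), on(c,d)} \ {clear(b), holding(f)} = {on(c,d)}
  ∪ pre   = {on(c,d)} ∪ {clear(f), handempty, on(f,b)}
          = {clear(f), handempty, on(c,d), on(f,b)}

== RESULT ==
["clear(f)", "handempty", "on(c,d)", "on(f,b)"]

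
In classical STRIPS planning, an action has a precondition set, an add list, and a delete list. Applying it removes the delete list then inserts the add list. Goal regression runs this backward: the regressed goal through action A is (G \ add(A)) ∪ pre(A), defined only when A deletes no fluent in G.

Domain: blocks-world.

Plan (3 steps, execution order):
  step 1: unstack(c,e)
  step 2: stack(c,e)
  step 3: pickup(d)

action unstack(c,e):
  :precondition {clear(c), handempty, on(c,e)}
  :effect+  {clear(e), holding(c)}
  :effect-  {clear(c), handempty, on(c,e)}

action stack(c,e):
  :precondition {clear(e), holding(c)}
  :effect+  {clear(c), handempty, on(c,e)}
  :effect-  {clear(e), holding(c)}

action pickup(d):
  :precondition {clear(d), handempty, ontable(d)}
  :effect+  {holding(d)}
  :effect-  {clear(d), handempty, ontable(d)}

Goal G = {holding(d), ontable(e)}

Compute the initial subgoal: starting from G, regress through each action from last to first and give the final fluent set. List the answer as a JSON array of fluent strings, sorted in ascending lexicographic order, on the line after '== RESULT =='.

Regress step by step:
  through step 3 (pickup(d)): drop {holding(d)}, keep {ontable(e)}, require {clear(d), handempty, ontable(d)}
    → {clear(d), handempty, ontable(d), ontable(e)}
  through step 2 (stack(c,e)): drop {handempty}, keep {clear(d), ontable(d), ontable(e)}, require {clear(e), holding(c)}
    → {clear(d), clear(e), holding(c), ontable(d), ontable(e)}
  through step 1 (unstack(c,e)): drop {clear(e), holding(c)}, keep {clear(d), ontable(d), ontable(e)}, require {clear(c), handempty, on(c,e)}
    → {clear(c), clear(d), handempty, on(c,e), ontable(d), ontable(e)}

== RESULT ==
["clear(c)", "clear(d)", "handempty", "on(c,e)", "ontable(d)", "ontable(e)"]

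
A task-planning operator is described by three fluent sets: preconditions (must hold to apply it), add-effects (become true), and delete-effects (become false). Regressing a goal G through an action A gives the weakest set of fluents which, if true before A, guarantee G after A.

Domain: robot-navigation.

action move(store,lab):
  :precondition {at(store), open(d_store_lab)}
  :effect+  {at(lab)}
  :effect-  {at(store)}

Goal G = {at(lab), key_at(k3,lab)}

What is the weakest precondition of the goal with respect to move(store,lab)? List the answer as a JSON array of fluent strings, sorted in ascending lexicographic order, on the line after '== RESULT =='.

Regress:
  G ∩ del = {}  (empty — regression defined)
  G \ add = {at(lab), key_at(k3,lab)} \ {at(lab)} = {key_at(k3,lab)}
  ∪ pre   = {key_at(k3,lab)} ∪ {at(store), open(d_store_lab)}
          = {at(store), key_at(k3,lab), open(d_store_lab)}

== RESULT ==
["at(store)", "key_at(k3,lab)", "open(d_store_lab)"]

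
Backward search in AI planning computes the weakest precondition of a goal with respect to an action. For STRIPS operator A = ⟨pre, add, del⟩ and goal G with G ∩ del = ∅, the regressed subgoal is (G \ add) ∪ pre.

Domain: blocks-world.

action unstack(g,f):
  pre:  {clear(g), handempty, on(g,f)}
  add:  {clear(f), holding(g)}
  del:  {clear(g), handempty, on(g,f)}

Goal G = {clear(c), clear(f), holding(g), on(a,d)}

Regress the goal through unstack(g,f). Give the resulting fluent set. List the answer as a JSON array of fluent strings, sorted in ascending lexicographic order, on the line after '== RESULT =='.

Regress:
  G ∩ del = {}  (empty — regression defined)
  G \ add = {clear(c), clear(f), holding(g), on(a,d)} \ {clear(f), holding(g)} = {clear(c), on(a,d)}
  ∪ pre   = {clear(c), on(a,d)} ∪ {clear(g), handempty, on(g,f)}
          = {clear(c), clear(g), handempty, on(a,d), on(g,f)}

== RESULT ==
["clear(c)", "clear(g)", "handempty", "on(a,d)", "on(g,f)"]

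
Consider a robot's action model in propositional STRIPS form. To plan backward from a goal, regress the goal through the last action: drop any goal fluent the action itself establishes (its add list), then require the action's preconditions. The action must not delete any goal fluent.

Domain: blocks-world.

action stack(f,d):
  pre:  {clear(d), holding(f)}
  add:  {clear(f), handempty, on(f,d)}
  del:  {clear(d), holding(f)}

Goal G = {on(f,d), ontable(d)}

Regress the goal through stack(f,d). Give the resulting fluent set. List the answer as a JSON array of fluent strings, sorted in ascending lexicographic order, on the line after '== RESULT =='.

Compute (G \ add) ∪ pre:
  G ∩ del = {}  (empty — regression defined)
  G \ add = {on(f,d), ontable(d)} \ {clear(f), handempty, on(f,d)} = {ontable(d)}
  ∪ pre   = {ontable(d)} ∪ {clear(d), holding(f)}
          = {clear(d), holding(f), ontable(d)}

== RESULT ==
["clear(d)", "holding(f)", "ontable(d)"]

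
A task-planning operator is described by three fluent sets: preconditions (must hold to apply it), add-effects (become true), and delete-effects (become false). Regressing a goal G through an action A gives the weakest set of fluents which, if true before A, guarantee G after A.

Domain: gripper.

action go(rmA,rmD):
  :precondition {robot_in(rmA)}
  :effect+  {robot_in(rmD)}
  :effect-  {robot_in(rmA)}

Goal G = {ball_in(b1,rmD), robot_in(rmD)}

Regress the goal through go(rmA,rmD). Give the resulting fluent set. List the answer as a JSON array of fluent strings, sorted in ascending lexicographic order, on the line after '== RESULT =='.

Compute (G \ add) ∪ pre:
  G ∩ del = {}  (empty — regression defined)
  G \ add = {ball_in(b1,rmD), robot_in(rmD)} \ {robot_in(rmD)} = {ball_in(b1,rmD)}
  ∪ pre   = {ball_in(b1,rmD)} ∪ {robot_in(rmA)}
          = {ball_in(b1,rmD), robot_in(rmA)}

== RESULT ==
["ball_in(b1,rmD)", "robot_in(rmA)"]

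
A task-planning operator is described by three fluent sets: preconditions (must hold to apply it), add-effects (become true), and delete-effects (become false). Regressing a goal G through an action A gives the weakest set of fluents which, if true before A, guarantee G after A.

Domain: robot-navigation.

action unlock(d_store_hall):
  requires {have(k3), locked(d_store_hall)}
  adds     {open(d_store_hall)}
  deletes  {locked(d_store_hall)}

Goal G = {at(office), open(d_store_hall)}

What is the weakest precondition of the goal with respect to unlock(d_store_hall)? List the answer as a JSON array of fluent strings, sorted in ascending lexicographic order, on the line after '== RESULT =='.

Regress:
  G ∩ del = {}  (empty — regression defined)
  G \ add = {at(office), open(d_store_hall)} \ {open(d_store_hall)} = {at(office)}
  ∪ pre   = {at(office)} ∪ {have(k3), locked(d_store_hall)}
          = {at(office), have(k3), locked(d_store_hall)}

== RESULT ==
["at(office)", "have(k3)", "locked(d_store_hall)"]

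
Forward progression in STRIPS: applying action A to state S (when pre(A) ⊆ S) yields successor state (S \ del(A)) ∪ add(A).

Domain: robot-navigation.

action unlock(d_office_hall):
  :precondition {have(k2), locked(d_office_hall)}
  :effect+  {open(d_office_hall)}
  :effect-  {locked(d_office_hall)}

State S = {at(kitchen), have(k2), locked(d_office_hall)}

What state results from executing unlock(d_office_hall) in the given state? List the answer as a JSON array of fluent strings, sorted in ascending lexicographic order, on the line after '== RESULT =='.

Progress:
  pre ⊆ S: {have(k2), locked(d_office_hall)} ⊆ S  — applicable
  S \ del = {at(kitchen), have(k2)}
  ∪ add   = {at(kitchen), have(k2), open(d_office_hall)}

== RESULT ==
["at(kitchen)", "have(k2)", "open(d_office_hall)"]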